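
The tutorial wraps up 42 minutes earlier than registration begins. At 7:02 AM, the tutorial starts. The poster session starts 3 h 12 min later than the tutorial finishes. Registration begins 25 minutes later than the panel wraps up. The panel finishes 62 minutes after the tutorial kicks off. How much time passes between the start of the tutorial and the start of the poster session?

The panel ends at 7:02 AM + 62 min = 8:04 AM.
Registration starts at 8:04 AM + 25 min = 8:29 AM.
The tutorial ends at 8:29 AM − 42 min = 7:47 AM.
The poster session starts at 7:47 AM + 192 min = 10:59 AM.
From 7:02 AM to 10:59 AM is 237 minutes.

237 minutes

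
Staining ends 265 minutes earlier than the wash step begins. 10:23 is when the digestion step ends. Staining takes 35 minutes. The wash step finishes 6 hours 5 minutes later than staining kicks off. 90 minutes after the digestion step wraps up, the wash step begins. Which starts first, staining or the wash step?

The wash step starts at 10:23 + 90 min = 11:53.
Staining ends at 11:53 − 265 min = 07:28.
Staining starts at 07:28 − 35 min = 06:53.
Staining starts at 06:53 and the wash step starts at 11:53, so staining is first.

staining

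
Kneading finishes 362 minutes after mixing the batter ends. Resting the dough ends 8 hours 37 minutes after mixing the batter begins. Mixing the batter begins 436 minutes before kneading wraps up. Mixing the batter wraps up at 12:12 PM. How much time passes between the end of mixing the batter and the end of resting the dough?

Kneading ends at 12:12 PM + 362 min = 6:14 PM.
Mixing the batter starts at 6:14 PM − 436 min = 10:58 AM.
Resting the dough ends at 10:58 AM + 517 min = 7:35 PM.
From 12:12 PM to 7:35 PM is 7 h 23 min.

7 h 23 min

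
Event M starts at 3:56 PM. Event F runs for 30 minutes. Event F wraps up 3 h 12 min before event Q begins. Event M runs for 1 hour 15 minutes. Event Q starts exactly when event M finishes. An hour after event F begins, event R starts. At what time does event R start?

Event M ends at 3:56 PM + 75 min = 5:11 PM.
So event Q starts at 5:11 PM.
Event F ends at 5:11 PM − 192 min = 1:59 PM.
Event F starts at 1:59 PM − 30 min = 1:29 PM.
Event R starts at 1:29 PM + 60 min = 2:29 PM.

2:29 PM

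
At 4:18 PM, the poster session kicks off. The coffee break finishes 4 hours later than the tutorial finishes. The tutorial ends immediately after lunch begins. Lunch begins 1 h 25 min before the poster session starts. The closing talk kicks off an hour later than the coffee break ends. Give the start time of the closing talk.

7:53 PM

Lunch starts at 4:18 PM − 85 min = 2:53 PM.
So the tutorial ends at 2:53 PM.
The coffee break ends at 2:53 PM + 240 min = 6:53 PM.
The closing talk starts at 6:53 PM + 60 min = 7:53 PM.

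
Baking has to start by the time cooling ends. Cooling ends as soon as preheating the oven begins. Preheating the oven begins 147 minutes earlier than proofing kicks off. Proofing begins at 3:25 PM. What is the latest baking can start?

12:58 PM

Preheating the oven starts at 3:25 PM − 147 min = 12:58 PM.
So cooling ends at 12:58 PM.
Baking is bounded by cooling, so the latest it can start is 12:58 PM.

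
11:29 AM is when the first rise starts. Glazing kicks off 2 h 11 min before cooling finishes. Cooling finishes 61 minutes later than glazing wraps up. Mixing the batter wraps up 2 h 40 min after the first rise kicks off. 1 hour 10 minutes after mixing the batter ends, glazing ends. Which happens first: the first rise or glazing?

the first rise

Mixing the batter ends at 11:29 AM + 160 min = 2:09 PM.
Glazing ends at 2:09 PM + 70 min = 3:19 PM.
Cooling ends at 3:19 PM + 61 min = 4:20 PM.
Glazing starts at 4:20 PM − 131 min = 2:09 PM.
The first rise starts at 11:29 AM and glazing starts at 2:09 PM, so the first rise is first.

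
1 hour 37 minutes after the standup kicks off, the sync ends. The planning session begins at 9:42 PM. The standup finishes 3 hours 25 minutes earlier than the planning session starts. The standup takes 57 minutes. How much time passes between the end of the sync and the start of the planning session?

The standup ends at 9:42 PM − 205 min = 6:17 PM.
The standup starts at 6:17 PM − 57 min = 5:20 PM.
The sync ends at 5:20 PM + 97 min = 6:57 PM.
From 6:57 PM to 9:42 PM is 2 h 45 min.

2 h 45 min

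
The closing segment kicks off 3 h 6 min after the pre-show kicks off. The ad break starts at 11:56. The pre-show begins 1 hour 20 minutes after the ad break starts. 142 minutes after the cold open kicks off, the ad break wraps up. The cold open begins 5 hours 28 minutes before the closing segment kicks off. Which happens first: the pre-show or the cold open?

the cold open

The pre-show starts at 11:56 + 80 min = 13:16.
The closing segment starts at 13:16 + 186 min = 16:22.
The cold open starts at 16:22 − 328 min = 10:54.
The pre-show starts at 13:16 and the cold open starts at 10:54, so the cold open is first.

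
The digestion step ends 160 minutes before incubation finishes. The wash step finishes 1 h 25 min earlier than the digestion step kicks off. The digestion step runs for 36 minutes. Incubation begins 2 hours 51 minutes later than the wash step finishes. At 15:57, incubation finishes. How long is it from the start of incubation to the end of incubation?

1 hour 50 minutes

The digestion step ends at 15:57 − 160 min = 13:17.
The digestion step starts at 13:17 − 36 min = 12:41.
The wash step ends at 12:41 − 85 min = 11:16.
Incubation starts at 11:16 + 171 min = 14:07.
From 14:07 to 15:57 is 1 hour 50 minutes.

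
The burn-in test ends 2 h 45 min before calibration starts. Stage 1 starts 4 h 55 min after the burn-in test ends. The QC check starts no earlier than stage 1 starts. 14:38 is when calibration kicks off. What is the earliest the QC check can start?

16:48

The burn-in test ends at 14:38 − 165 min = 11:53.
Stage 1 starts at 11:53 + 295 min = 16:48.
The QC check is bounded by stage 1, so the earliest it can start is 16:48.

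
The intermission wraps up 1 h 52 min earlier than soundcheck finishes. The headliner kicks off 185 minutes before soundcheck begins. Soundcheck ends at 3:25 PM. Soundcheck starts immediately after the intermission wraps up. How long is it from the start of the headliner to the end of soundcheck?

4 hours 57 minutes

The intermission ends at 3:25 PM − 112 min = 1:33 PM.
So soundcheck starts at 1:33 PM.
The headliner starts at 1:33 PM − 185 min = 10:28 AM.
From 10:28 AM to 3:25 PM is 4 hours 57 minutes.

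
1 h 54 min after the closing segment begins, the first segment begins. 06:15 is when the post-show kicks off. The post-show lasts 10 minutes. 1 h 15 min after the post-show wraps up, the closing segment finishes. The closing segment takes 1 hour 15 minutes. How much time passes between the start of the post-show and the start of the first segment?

2 hours 4 minutes

The post-show ends at 06:15 + 10 min = 06:25.
The closing segment ends at 06:25 + 75 min = 07:40.
The closing segment starts at 07:40 − 75 min = 06:25.
The first segment starts at 06:25 + 114 min = 08:19.
From 06:15 to 08:19 is 2 hours 4 minutes.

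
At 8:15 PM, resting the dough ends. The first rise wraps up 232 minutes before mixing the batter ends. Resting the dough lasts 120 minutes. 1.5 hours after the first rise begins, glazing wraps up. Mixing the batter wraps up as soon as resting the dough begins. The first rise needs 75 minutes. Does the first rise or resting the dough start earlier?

Resting the dough starts at 8:15 PM − 120 min = 6:15 PM.
So mixing the batter ends at 6:15 PM.
The first rise ends at 6:15 PM − 232 min = 2:23 PM.
The first rise starts at 2:23 PM − 75 min = 1:08 PM.
The first rise starts at 1:08 PM and resting the dough starts at 6:15 PM, so the first rise is first.

the first rise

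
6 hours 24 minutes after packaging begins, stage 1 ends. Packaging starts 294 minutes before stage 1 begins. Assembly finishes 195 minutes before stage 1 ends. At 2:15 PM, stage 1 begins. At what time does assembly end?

Packaging starts at 2:15 PM − 294 min = 9:21 AM.
Stage 1 ends at 9:21 AM + 384 min = 3:45 PM.
Assembly ends at 3:45 PM − 195 min = 12:30 PM.

12:30 PM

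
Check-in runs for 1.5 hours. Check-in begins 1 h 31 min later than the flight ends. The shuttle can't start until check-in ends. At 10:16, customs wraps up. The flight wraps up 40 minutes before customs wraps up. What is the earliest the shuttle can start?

12:37

The flight ends at 10:16 − 40 min = 09:36.
Check-in starts at 09:36 + 91 min = 11:07.
Check-in ends at 11:07 + 90 min = 12:37.
The shuttle is bounded by check-in, so the earliest it can start is 12:37.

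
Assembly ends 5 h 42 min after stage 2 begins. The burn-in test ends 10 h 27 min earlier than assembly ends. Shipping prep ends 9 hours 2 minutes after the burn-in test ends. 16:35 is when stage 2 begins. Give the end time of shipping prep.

20:52

Assembly ends at 16:35 + 342 min = 22:17.
The burn-in test ends at 22:17 − 627 min = 11:50.
Shipping prep ends at 11:50 + 542 min = 20:52.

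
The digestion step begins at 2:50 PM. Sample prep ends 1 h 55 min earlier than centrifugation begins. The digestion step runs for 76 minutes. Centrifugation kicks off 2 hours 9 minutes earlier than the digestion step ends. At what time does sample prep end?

12:02 PM

The digestion step ends at 2:50 PM + 76 min = 4:06 PM.
Centrifugation starts at 4:06 PM − 129 min = 1:57 PM.
Sample prep ends at 1:57 PM − 115 min = 12:02 PM.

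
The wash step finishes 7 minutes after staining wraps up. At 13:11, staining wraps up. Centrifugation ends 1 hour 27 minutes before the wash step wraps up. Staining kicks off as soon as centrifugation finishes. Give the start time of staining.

The wash step ends at 13:11 + 7 min = 13:18.
Centrifugation ends at 13:18 − 87 min = 11:51.
So staining starts at 11:51.

11:51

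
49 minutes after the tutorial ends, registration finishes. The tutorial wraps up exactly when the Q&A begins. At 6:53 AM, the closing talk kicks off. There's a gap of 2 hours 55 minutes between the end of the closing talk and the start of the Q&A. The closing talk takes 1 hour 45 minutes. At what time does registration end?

12:22 PM

The closing talk ends at 6:53 AM + 105 min = 8:38 AM.
The Q&A starts at 8:38 AM + 175 min = 11:33 AM.
So the tutorial ends at 11:33 AM.
Registration ends at 11:33 AM + 49 min = 12:22 PM.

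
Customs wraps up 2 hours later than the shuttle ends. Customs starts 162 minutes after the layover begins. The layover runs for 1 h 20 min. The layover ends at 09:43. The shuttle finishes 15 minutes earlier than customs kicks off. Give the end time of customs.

The layover starts at 09:43 − 80 min = 08:23.
Customs starts at 08:23 + 162 min = 11:05.
The shuttle ends at 11:05 − 15 min = 10:50.
Customs ends at 10:50 + 120 min = 12:50.

12:50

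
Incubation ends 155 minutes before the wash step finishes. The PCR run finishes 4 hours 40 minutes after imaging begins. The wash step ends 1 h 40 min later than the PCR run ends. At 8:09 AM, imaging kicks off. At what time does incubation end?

The PCR run ends at 8:09 AM + 280 min = 12:49 PM.
The wash step ends at 12:49 PM + 100 min = 2:29 PM.
Incubation ends at 2:29 PM − 155 min = 11:54 AM.

11:54 AM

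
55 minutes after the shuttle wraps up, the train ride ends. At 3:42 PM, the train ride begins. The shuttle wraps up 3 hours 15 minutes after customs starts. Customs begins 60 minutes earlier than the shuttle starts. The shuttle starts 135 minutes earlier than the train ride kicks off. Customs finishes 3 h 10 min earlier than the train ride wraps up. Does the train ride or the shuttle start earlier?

the shuttle

The shuttle starts at 3:42 PM − 135 min = 1:27 PM.
The train ride starts at 3:42 PM and the shuttle starts at 1:27 PM, so the shuttle is first.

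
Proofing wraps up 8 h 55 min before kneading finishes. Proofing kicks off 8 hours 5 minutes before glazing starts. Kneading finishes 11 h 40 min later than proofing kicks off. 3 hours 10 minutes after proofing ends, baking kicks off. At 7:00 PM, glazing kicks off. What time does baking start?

Proofing starts at 7:00 PM − 485 min = 10:55 AM.
Kneading ends at 10:55 AM + 700 min = 10:35 PM.
Proofing ends at 10:35 PM − 535 min = 1:40 PM.
Baking starts at 1:40 PM + 190 min = 4:50 PM.

4:50 PM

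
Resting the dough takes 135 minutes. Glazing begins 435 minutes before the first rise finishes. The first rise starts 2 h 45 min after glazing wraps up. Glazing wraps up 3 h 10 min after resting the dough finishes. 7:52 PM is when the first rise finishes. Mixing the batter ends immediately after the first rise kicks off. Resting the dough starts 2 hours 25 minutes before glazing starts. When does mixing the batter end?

6:22 PM

Glazing starts at 7:52 PM − 435 min = 12:37 PM.
Resting the dough starts at 12:37 PM − 145 min = 10:12 AM.
Resting the dough ends at 10:12 AM + 135 min = 12:27 PM.
Glazing ends at 12:27 PM + 190 min = 3:37 PM.
The first rise starts at 3:37 PM + 165 min = 6:22 PM.
So mixing the batter ends at 6:22 PM.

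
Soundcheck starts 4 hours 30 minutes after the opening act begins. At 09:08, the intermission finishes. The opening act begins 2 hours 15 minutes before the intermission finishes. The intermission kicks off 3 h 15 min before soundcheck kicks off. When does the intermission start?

08:08

The opening act starts at 09:08 − 135 min = 06:53.
Soundcheck starts at 06:53 + 270 min = 11:23.
The intermission starts at 11:23 − 195 min = 08:08.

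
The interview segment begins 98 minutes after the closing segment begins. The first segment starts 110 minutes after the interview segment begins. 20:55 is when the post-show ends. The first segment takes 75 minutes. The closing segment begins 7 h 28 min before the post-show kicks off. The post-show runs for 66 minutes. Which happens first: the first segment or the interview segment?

The post-show starts at 20:55 − 66 min = 19:49.
The closing segment starts at 19:49 − 448 min = 12:21.
The interview segment starts at 12:21 + 98 min = 13:59.
The first segment starts at 13:59 + 110 min = 15:49.
The first segment starts at 15:49 and the interview segment starts at 13:59, so the interview segment is first.

the interview segment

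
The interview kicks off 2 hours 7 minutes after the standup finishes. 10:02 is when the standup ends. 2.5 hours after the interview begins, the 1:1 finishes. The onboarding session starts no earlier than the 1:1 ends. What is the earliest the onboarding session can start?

14:39

The interview starts at 10:02 + 127 min = 12:09.
The 1:1 ends at 12:09 + 150 min = 14:39.
The onboarding session is bounded by the 1:1, so the earliest it can start is 14:39.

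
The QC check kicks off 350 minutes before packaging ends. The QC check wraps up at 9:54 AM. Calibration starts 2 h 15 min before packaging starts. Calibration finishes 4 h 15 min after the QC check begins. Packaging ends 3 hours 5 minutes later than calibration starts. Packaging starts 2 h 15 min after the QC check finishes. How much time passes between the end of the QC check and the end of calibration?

Packaging starts at 9:54 AM + 135 min = 12:09 PM.
Calibration starts at 12:09 PM − 135 min = 9:54 AM.
Packaging ends at 9:54 AM + 185 min = 12:59 PM.
The QC check starts at 12:59 PM − 350 min = 7:09 AM.
Calibration ends at 7:09 AM + 255 min = 11:24 AM.
From 9:54 AM to 11:24 AM is 1 hour 30 minutes.

1 hour 30 minutes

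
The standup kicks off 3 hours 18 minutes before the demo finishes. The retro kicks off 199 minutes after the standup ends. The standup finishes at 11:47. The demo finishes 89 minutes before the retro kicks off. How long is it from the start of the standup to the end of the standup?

88 minutes

The retro starts at 11:47 + 199 min = 15:06.
The demo ends at 15:06 − 89 min = 13:37.
The standup starts at 13:37 − 198 min = 10:19.
From 10:19 to 11:47 is 88 minutes.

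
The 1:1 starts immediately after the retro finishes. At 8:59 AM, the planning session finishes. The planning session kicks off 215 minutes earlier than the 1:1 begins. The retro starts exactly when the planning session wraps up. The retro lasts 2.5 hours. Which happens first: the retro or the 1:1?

the retro

The retro starts at 8:59 AM.
The retro ends at 8:59 AM + 150 min = 11:29 AM.
So the 1:1 starts at 11:29 AM.
The retro starts at 8:59 AM and the 1:1 starts at 11:29 AM, so the retro is first.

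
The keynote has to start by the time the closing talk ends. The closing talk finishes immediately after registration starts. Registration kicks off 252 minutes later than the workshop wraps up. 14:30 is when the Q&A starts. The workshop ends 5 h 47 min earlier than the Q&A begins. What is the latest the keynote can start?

The workshop ends at 14:30 − 347 min = 08:43.
Registration starts at 08:43 + 252 min = 12:55.
So the closing talk ends at 12:55.
The keynote is bounded by the closing talk, so the latest it can start is 12:55.

12:55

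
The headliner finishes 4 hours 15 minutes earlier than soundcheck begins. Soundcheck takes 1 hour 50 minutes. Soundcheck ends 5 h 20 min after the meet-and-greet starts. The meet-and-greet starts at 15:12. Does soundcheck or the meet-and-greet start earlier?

the meet-and-greet

Soundcheck ends at 15:12 + 320 min = 20:32.
Soundcheck starts at 20:32 − 110 min = 18:42.
Soundcheck starts at 18:42 and the meet-and-greet starts at 15:12, so the meet-and-greet is first.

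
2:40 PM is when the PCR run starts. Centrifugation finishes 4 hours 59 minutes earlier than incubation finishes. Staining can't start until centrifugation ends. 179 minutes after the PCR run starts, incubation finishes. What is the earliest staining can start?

Incubation ends at 2:40 PM + 179 min = 5:39 PM.
Centrifugation ends at 5:39 PM − 299 min = 12:40 PM.
Staining is bounded by centrifugation, so the earliest it can start is 12:40 PM.

12:40 PM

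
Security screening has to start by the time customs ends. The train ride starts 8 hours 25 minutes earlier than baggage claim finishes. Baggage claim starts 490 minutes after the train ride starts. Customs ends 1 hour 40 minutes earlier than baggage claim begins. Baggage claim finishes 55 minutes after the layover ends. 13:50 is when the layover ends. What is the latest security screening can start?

12:50

Baggage claim ends at 13:50 + 55 min = 14:45.
The train ride starts at 14:45 − 505 min = 06:20.
Baggage claim starts at 06:20 + 490 min = 14:30.
Customs ends at 14:30 − 100 min = 12:50.
Security screening is bounded by customs, so the latest it can start is 12:50.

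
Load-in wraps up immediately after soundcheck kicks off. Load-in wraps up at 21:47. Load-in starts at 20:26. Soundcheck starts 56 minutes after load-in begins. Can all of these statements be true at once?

No

Soundcheck starts at 20:26 + 56 min = 21:22.
So load-in ends at 21:22.
But load-in is also said to end at 21:47 — a 25-minute conflict.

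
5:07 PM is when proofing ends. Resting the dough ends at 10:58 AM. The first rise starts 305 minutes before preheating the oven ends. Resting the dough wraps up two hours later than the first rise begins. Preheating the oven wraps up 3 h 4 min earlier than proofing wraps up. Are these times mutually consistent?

Preheating the oven ends at 5:07 PM − 184 min = 2:03 PM.
The first rise starts at 2:03 PM − 305 min = 8:58 AM.
Resting the dough ends at 8:58 AM + 120 min = 10:58 AM.
That matches the stated 10:58 AM, so the schedule is consistent.

Yes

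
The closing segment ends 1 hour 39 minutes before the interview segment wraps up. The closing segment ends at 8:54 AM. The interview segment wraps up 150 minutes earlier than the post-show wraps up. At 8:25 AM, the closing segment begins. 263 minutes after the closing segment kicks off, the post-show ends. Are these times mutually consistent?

The post-show ends at 8:25 AM + 263 min = 12:48 PM.
The interview segment ends at 12:48 PM − 150 min = 10:18 AM.
The closing segment ends at 10:18 AM − 99 min = 8:39 AM.
But the closing segment is also said to end at 8:54 AM — a 15-minute conflict.

No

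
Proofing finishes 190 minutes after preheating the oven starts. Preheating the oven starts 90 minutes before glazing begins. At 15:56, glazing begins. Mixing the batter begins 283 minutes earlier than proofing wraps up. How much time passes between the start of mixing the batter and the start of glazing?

Preheating the oven starts at 15:56 − 90 min = 14:26.
Proofing ends at 14:26 + 190 min = 17:36.
Mixing the batter starts at 17:36 − 283 min = 12:53.
From 12:53 to 15:56 is 183 minutes.

183 minutes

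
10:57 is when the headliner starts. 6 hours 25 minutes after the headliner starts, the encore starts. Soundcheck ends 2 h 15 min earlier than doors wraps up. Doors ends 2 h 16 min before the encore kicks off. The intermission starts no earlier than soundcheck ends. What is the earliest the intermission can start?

The encore starts at 10:57 + 385 min = 17:22.
Doors ends at 17:22 − 136 min = 15:06.
Soundcheck ends at 15:06 − 135 min = 12:51.
The intermission is bounded by soundcheck, so the earliest it can start is 12:51.

12:51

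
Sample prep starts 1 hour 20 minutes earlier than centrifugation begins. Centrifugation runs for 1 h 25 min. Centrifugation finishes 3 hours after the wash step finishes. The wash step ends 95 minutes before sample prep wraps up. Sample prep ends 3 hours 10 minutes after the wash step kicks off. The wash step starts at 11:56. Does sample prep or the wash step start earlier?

Sample prep ends at 11:56 + 190 min = 15:06.
The wash step ends at 15:06 − 95 min = 13:31.
Centrifugation ends at 13:31 + 180 min = 16:31.
Centrifugation starts at 16:31 − 85 min = 15:06.
Sample prep starts at 15:06 − 80 min = 13:46.
Sample prep starts at 13:46 and the wash step starts at 11:56, so the wash step is first.

the wash step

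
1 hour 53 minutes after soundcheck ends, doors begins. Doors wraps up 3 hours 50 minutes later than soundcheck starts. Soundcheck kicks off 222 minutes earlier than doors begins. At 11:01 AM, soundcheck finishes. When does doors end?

Doors starts at 11:01 AM + 113 min = 12:54 PM.
Soundcheck starts at 12:54 PM − 222 min = 9:12 AM.
Doors ends at 9:12 AM + 230 min = 1:02 PM.

1:02 PM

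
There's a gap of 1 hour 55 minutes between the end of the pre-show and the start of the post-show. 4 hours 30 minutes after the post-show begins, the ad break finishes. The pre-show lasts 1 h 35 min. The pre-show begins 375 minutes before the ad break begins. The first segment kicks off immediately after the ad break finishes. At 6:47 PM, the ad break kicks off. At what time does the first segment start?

8:32 PM

The pre-show starts at 6:47 PM − 375 min = 12:32 PM.
The pre-show ends at 12:32 PM + 95 min = 2:07 PM.
The post-show starts at 2:07 PM + 115 min = 4:02 PM.
The ad break ends at 4:02 PM + 270 min = 8:32 PM.
So the first segment starts at 8:32 PM.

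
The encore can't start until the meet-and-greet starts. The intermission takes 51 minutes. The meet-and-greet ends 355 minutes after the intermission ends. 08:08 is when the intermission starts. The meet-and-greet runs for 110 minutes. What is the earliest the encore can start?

13:04

The intermission ends at 08:08 + 51 min = 08:59.
The meet-and-greet ends at 08:59 + 355 min = 14:54.
The meet-and-greet starts at 14:54 − 110 min = 13:04.
The encore is bounded by the meet-and-greet, so the earliest it can start is 13:04.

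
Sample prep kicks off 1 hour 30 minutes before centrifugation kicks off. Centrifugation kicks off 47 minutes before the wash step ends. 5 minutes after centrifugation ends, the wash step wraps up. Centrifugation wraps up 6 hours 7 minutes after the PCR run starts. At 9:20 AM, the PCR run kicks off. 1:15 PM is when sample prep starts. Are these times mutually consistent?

Yes

Centrifugation ends at 9:20 AM + 367 min = 3:27 PM.
The wash step ends at 3:27 PM + 5 min = 3:32 PM.
Centrifugation starts at 3:32 PM − 47 min = 2:45 PM.
Sample prep starts at 2:45 PM − 90 min = 1:15 PM.
That matches the stated 1:15 PM, so the schedule is consistent.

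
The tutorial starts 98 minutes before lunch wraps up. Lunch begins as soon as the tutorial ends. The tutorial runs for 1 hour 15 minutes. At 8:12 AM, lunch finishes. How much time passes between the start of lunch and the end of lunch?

23 minutes

The tutorial starts at 8:12 AM − 98 min = 6:34 AM.
The tutorial ends at 6:34 AM + 75 min = 7:49 AM.
So lunch starts at 7:49 AM.
From 7:49 AM to 8:12 AM is 23 minutes.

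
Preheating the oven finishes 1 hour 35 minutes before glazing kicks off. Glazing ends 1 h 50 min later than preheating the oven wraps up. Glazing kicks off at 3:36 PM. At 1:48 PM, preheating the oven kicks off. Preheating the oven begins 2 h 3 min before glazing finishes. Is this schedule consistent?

Yes

Preheating the oven ends at 3:36 PM − 95 min = 2:01 PM.
Glazing ends at 2:01 PM + 110 min = 3:51 PM.
Preheating the oven starts at 3:51 PM − 123 min = 1:48 PM.
That matches the stated 1:48 PM, so the schedule is consistent.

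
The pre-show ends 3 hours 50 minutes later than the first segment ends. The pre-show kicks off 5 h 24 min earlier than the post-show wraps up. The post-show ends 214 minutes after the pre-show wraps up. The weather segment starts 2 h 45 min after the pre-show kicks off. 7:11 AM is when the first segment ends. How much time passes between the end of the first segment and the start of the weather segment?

The pre-show ends at 7:11 AM + 230 min = 11:01 AM.
The post-show ends at 11:01 AM + 214 min = 2:35 PM.
The pre-show starts at 2:35 PM − 324 min = 9:11 AM.
The weather segment starts at 9:11 AM + 165 min = 11:56 AM.
From 7:11 AM to 11:56 AM is 285 minutes.

285 minutes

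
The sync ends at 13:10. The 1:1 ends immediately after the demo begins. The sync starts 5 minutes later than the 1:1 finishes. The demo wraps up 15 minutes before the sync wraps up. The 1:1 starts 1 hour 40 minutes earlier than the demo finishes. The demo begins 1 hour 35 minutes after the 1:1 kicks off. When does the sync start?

The demo ends at 13:10 − 15 min = 12:55.
The 1:1 starts at 12:55 − 100 min = 11:15.
The demo starts at 11:15 + 95 min = 12:50.
So the 1:1 ends at 12:50.
The sync starts at 12:50 + 5 min = 12:55.

12:55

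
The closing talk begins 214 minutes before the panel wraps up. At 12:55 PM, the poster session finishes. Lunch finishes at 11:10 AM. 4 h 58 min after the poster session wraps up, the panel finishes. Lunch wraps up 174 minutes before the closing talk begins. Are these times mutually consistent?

The panel ends at 12:55 PM + 298 min = 5:53 PM.
The closing talk starts at 5:53 PM − 214 min = 2:19 PM.
Lunch ends at 2:19 PM − 174 min = 11:25 AM.
But lunch is also said to end at 11:10 AM — a 15-minute conflict.

No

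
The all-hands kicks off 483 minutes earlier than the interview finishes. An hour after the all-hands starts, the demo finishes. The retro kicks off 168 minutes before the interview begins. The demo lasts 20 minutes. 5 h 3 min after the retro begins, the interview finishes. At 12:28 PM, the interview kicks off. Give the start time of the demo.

The retro starts at 12:28 PM − 168 min = 9:40 AM.
The interview ends at 9:40 AM + 303 min = 2:43 PM.
The all-hands starts at 2:43 PM − 483 min = 6:40 AM.
The demo ends at 6:40 AM + 60 min = 7:40 AM.
The demo starts at 7:40 AM − 20 min = 7:20 AM.

7:20 AM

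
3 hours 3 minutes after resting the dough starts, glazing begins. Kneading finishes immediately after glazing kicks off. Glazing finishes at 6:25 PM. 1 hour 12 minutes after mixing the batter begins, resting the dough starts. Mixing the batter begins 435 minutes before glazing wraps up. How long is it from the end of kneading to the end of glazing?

180 minutes

Mixing the batter starts at 6:25 PM − 435 min = 11:10 AM.
Resting the dough starts at 11:10 AM + 72 min = 12:22 PM.
Glazing starts at 12:22 PM + 183 min = 3:25 PM.
So kneading ends at 3:25 PM.
From 3:25 PM to 6:25 PM is 180 minutes.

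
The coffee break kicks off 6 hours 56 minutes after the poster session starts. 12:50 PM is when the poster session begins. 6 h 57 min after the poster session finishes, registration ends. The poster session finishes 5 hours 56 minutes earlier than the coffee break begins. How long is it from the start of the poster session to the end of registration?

The coffee break starts at 12:50 PM + 416 min = 7:46 PM.
The poster session ends at 7:46 PM − 356 min = 1:50 PM.
Registration ends at 1:50 PM + 417 min = 8:47 PM.
From 12:50 PM to 8:47 PM is 7 h 57 min.

7 h 57 min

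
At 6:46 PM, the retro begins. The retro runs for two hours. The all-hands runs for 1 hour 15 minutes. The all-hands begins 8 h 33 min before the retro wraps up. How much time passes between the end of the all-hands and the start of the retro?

The retro ends at 6:46 PM + 120 min = 8:46 PM.
The all-hands starts at 8:46 PM − 513 min = 12:13 PM.
The all-hands ends at 12:13 PM + 75 min = 1:28 PM.
From 1:28 PM to 6:46 PM is 318 minutes.

318 minutes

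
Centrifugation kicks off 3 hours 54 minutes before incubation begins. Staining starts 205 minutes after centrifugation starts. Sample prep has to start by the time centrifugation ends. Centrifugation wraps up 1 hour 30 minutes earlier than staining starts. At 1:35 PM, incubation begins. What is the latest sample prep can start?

11:36 AM

Centrifugation starts at 1:35 PM − 234 min = 9:41 AM.
Staining starts at 9:41 AM + 205 min = 1:06 PM.
Centrifugation ends at 1:06 PM − 90 min = 11:36 AM.
Sample prep is bounded by centrifugation, so the latest it can start is 11:36 AM.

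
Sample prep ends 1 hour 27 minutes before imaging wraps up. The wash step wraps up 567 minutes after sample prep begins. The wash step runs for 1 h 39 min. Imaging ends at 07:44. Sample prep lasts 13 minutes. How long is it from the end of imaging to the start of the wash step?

Sample prep ends at 07:44 − 87 min = 06:17.
Sample prep starts at 06:17 − 13 min = 06:04.
The wash step ends at 06:04 + 567 min = 15:31.
The wash step starts at 15:31 − 99 min = 13:52.
From 07:44 to 13:52 is 6 hours 8 minutes.

6 hours 8 minutes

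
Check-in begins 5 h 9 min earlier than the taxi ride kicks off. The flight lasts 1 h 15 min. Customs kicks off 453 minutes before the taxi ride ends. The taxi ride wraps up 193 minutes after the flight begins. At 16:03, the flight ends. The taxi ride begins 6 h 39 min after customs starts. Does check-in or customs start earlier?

The flight starts at 16:03 − 75 min = 14:48.
The taxi ride ends at 14:48 + 193 min = 18:01.
Customs starts at 18:01 − 453 min = 10:28.
The taxi ride starts at 10:28 + 399 min = 17:07.
Check-in starts at 17:07 − 309 min = 11:58.
Check-in starts at 11:58 and customs starts at 10:28, so customs is first.

customs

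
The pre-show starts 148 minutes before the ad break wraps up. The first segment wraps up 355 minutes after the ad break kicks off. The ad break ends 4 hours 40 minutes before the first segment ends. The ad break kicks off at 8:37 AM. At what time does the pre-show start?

The first segment ends at 8:37 AM + 355 min = 2:32 PM.
The ad break ends at 2:32 PM − 280 min = 9:52 AM.
The pre-show starts at 9:52 AM − 148 min = 7:24 AM.

7:24 AM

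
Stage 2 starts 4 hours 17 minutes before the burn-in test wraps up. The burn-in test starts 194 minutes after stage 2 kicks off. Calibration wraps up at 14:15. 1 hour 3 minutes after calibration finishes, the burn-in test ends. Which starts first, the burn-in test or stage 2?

The burn-in test ends at 14:15 + 63 min = 15:18.
Stage 2 starts at 15:18 − 257 min = 11:01.
The burn-in test starts at 11:01 + 194 min = 14:15.
The burn-in test starts at 14:15 and stage 2 starts at 11:01, so stage 2 is first.

stage 2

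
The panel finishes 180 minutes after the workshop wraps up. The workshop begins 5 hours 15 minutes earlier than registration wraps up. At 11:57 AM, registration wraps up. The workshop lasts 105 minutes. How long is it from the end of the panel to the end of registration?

0.5 hours

The workshop starts at 11:57 AM − 315 min = 6:42 AM.
The workshop ends at 6:42 AM + 105 min = 8:27 AM.
The panel ends at 8:27 AM + 180 min = 11:27 AM.
From 11:27 AM to 11:57 AM is 0.5 hours.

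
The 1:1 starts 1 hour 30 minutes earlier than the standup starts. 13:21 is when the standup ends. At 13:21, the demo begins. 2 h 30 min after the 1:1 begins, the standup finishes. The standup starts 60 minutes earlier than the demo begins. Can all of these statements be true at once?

The standup starts at 13:21 − 60 min = 12:21.
The 1:1 starts at 12:21 − 90 min = 10:51.
The standup ends at 10:51 + 150 min = 13:21.
That matches the stated 13:21, so the schedule is consistent.

Yes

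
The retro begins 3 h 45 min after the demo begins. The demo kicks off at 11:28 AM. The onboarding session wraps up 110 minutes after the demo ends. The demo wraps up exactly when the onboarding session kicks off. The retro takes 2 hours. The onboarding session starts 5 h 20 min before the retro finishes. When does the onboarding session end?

The retro starts at 11:28 AM + 225 min = 3:13 PM.
The retro ends at 3:13 PM + 120 min = 5:13 PM.
The onboarding session starts at 5:13 PM − 320 min = 11:53 AM.
So the demo ends at 11:53 AM.
The onboarding session ends at 11:53 AM + 110 min = 1:43 PM.

1:43 PM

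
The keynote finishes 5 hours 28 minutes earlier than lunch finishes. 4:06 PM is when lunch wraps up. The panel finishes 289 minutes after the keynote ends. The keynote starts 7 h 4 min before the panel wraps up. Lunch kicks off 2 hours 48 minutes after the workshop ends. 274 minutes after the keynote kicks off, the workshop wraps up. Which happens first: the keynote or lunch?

the keynote

The keynote ends at 4:06 PM − 328 min = 10:38 AM.
The panel ends at 10:38 AM + 289 min = 3:27 PM.
The keynote starts at 3:27 PM − 424 min = 8:23 AM.
The workshop ends at 8:23 AM + 274 min = 12:57 PM.
Lunch starts at 12:57 PM + 168 min = 3:45 PM.
The keynote starts at 8:23 AM and lunch starts at 3:45 PM, so the keynote is first.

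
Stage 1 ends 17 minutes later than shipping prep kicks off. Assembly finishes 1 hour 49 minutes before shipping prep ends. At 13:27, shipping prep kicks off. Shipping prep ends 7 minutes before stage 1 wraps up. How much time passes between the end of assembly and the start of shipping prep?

1 hour 39 minutes

Stage 1 ends at 13:27 + 17 min = 13:44.
Shipping prep ends at 13:44 − 7 min = 13:37.
Assembly ends at 13:37 − 109 min = 11:48.
From 11:48 to 13:27 is 1 hour 39 minutes.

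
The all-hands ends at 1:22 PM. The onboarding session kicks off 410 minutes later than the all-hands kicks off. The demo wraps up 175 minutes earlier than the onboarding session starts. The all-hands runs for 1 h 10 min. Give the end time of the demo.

4:07 PM

The all-hands starts at 1:22 PM − 70 min = 12:12 PM.
The onboarding session starts at 12:12 PM + 410 min = 7:02 PM.
The demo ends at 7:02 PM − 175 min = 4:07 PM.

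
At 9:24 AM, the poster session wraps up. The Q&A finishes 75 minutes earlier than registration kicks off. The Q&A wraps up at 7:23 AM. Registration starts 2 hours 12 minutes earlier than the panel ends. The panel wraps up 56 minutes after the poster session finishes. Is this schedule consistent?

The panel ends at 9:24 AM + 56 min = 10:20 AM.
Registration starts at 10:20 AM − 132 min = 8:08 AM.
The Q&A ends at 8:08 AM − 75 min = 6:53 AM.
But the Q&A is also said to end at 7:23 AM — a 30-minute conflict.

No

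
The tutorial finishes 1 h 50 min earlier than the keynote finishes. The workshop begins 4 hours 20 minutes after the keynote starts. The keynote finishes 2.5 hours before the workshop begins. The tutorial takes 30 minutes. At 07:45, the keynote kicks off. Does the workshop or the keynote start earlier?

The workshop starts at 07:45 + 260 min = 12:05.
The workshop starts at 12:05 and the keynote starts at 07:45, so the keynote is first.

the keynote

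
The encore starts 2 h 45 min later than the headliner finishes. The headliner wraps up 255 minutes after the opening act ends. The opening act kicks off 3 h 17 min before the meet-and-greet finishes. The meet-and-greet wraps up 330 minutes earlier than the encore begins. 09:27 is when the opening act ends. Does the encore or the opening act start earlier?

the opening act

The headliner ends at 09:27 + 255 min = 13:42.
The encore starts at 13:42 + 165 min = 16:27.
The meet-and-greet ends at 16:27 − 330 min = 10:57.
The opening act starts at 10:57 − 197 min = 07:40.
The encore starts at 16:27 and the opening act starts at 07:40, so the opening act is first.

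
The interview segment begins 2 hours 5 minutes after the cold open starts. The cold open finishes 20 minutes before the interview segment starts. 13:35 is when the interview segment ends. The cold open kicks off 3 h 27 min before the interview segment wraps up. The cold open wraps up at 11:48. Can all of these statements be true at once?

The cold open starts at 13:35 − 207 min = 10:08.
The interview segment starts at 10:08 + 125 min = 12:13.
The cold open ends at 12:13 − 20 min = 11:53.
But the cold open is also said to end at 11:48 — a 5-minute conflict.

No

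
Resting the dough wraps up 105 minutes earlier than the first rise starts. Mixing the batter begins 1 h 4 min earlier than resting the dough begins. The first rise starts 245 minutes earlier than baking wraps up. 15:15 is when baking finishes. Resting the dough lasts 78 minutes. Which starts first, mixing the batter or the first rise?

The first rise starts at 15:15 − 245 min = 11:10.
Resting the dough ends at 11:10 − 105 min = 09:25.
Resting the dough starts at 09:25 − 78 min = 08:07.
Mixing the batter starts at 08:07 − 64 min = 07:03.
Mixing the batter starts at 07:03 and the first rise starts at 11:10, so mixing the batter is first.

mixing the batter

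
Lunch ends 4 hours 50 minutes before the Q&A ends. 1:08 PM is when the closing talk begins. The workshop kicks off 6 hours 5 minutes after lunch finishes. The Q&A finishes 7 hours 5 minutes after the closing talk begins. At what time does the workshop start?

The Q&A ends at 1:08 PM + 425 min = 8:13 PM.
Lunch ends at 8:13 PM − 290 min = 3:23 PM.
The workshop starts at 3:23 PM + 365 min = 9:28 PM.

9:28 PM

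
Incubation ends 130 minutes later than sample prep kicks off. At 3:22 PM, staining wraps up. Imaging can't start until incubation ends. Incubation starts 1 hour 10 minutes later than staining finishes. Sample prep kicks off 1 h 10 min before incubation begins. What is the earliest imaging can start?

5:32 PM

Incubation starts at 3:22 PM + 70 min = 4:32 PM.
Sample prep starts at 4:32 PM − 70 min = 3:22 PM.
Incubation ends at 3:22 PM + 130 min = 5:32 PM.
Imaging is bounded by incubation, so the earliest it can start is 5:32 PM.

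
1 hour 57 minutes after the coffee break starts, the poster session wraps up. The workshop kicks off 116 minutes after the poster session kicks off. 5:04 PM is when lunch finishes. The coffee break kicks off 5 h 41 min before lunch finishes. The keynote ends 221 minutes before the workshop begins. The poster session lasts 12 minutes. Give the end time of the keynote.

11:23 AM

The coffee break starts at 5:04 PM − 341 min = 11:23 AM.
The poster session ends at 11:23 AM + 117 min = 1:20 PM.
The poster session starts at 1:20 PM − 12 min = 1:08 PM.
The workshop starts at 1:08 PM + 116 min = 3:04 PM.
The keynote ends at 3:04 PM − 221 min = 11:23 AM.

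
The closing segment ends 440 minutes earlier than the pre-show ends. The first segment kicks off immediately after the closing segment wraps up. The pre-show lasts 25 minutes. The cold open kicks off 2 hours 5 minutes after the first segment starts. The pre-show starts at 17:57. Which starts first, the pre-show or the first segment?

The pre-show ends at 17:57 + 25 min = 18:22.
The closing segment ends at 18:22 − 440 min = 11:02.
So the first segment starts at 11:02.
The pre-show starts at 17:57 and the first segment starts at 11:02, so the first segment is first.

the first segment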